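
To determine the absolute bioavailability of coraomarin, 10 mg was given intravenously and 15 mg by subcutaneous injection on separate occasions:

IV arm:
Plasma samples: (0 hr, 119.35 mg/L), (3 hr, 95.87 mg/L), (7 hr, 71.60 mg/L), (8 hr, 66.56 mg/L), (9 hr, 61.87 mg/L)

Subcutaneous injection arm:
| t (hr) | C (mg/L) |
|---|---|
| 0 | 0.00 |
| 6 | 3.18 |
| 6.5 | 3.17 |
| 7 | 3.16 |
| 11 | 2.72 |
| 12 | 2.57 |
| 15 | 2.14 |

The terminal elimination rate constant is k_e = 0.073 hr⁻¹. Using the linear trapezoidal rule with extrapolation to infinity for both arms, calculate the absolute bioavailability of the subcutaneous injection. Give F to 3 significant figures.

F = 0.0258

Trapezoidal AUC_0→9 (IV):
  [0→3]: (119.35+95.87)/2 × 3 = 322.83
  [3→7]: (95.87+71.60)/2 × 4 = 334.94
  [7→8]: (71.60+66.56)/2 × 1 = 69.08
  [8→9]: (66.56+61.87)/2 × 1 = 64.215
  Sum = 791.065 mg/L·hr
IV tail: 61.87/0.073 = 847.534; AUC_iv,0→∞ = 791.065 + 847.534 = 1638.599 mg/L·hr
Trapezoidal AUC_0→15 (subcutaneous injection):
  [0→6]: (0.00+3.18)/2 × 6 = 9.54
  [6→6.5]: (3.18+3.17)/2 × 0.5 = 1.5875
  [6.5→7]: (3.17+3.16)/2 × 0.5 = 1.5825
  [7→11]: (3.16+2.72)/2 × 4 = 11.76
  [11→12]: (2.72+2.57)/2 × 1 = 2.645
  [12→15]: (2.57+2.14)/2 × 3 = 7.065
  Sum = 34.18 mg/L·hr
subcutaneous injection tail: 2.14/0.073 = 29.315; AUC_ev,0→∞ = 34.18 + 29.315 = 63.495 mg/L·hr
F = (AUC_ev/D_ev)/(AUC_iv/D_iv) = (63.495/15)/(1638.599/10) = 4.233/163.8599 = 0.0258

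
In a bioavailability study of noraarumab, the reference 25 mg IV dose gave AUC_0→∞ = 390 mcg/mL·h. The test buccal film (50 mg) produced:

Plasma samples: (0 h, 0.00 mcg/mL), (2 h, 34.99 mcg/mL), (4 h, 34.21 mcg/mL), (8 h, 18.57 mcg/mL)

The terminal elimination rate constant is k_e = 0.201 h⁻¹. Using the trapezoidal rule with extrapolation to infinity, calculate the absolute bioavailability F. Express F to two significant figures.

F = 0.39

Trapezoidal AUC_0→8 (buccal film):
  [0→2]: (0.00+34.99)/2 × 2 = 34.99
  [2→4]: (34.99+34.21)/2 × 2 = 69.2
  [4→8]: (34.21+18.57)/2 × 4 = 105.56
  Sum = 209.75 mcg/mL·h
Tail: C_last/k_e = 18.57/0.201 = 92.388
AUC_0→∞ (buccal film) = 209.75 + 92.388 = 302.138 mcg/mL·h
F = (AUC_ev/D_ev)/(AUC_iv/D_iv) = (302.138/50)/(390/25) = 6.04276/15.6 = 0.3874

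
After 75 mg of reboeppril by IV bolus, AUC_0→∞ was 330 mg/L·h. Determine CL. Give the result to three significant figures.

CL = 0.227 L/h

CL = Dose_iv / AUC_0→∞
   = 75 / 330 = 0.227273 L/h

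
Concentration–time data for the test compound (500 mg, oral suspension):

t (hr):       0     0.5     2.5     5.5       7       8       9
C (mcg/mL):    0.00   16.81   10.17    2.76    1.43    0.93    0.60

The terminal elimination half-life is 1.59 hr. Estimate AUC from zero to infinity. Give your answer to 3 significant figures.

Trapezoidal AUC_0→9:
  [0→0.5]: (0.00+16.81)/2 × 0.5 = 4.2025
  [0.5→2.5]: (16.81+10.17)/2 × 2 = 26.98
  [2.5→5.5]: (10.17+2.76)/2 × 3 = 19.395
  [5.5→7]: (2.76+1.43)/2 × 1.5 = 3.1425
  [7→8]: (1.43+0.93)/2 × 1 = 1.18
  [8→9]: (0.93+0.60)/2 × 1 = 0.765
  Sum = 55.665 mcg/mL·hr
k_e = ln2 / t½ = 0.693147 / 1.59 = 0.4359 hr^-1
Extrapolated tail: C_last / k_e = 0.60 / 0.4359 = 1.376
AUC_0→∞ = 55.665 + 1.376 = 57.041 mcg/mL·hr

AUC = 57.0 mcg/mL·hr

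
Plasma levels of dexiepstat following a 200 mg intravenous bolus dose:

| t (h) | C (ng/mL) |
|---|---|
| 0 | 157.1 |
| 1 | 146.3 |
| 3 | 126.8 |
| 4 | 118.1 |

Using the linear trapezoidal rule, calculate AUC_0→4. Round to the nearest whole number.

AUC = 547 ng/mL·h

Trapezoidal AUC_0→4:
  [0→1]: (157.1+146.3)/2 × 1 = 151.7
  [1→3]: (146.3+126.8)/2 × 2 = 273.1
  [3→4]: (126.8+118.1)/2 × 1 = 122.45
  Sum = 547.25 ng/mL·h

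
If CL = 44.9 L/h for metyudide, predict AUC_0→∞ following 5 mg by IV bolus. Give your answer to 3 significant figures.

AUC = 0.111 mg/L·h

AUC_0→∞ = Dose_iv / CL
        = 5 / 44.9 = 0.111359 mg/L·h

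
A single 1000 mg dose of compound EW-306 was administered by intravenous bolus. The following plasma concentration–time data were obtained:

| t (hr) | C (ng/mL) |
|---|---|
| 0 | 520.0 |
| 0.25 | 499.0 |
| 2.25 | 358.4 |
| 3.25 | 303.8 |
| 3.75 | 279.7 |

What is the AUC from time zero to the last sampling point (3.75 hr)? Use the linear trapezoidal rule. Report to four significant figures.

Trapezoidal AUC_0→3.75:
  [0→0.25]: (520.0+499.0)/2 × 0.25 = 127.375
  [0.25→2.25]: (499.0+358.4)/2 × 2 = 857.4
  [2.25→3.25]: (358.4+303.8)/2 × 1 = 331.1
  [3.25→3.75]: (303.8+279.7)/2 × 0.5 = 145.875
  Sum = 1461.75 ng/mL·hr

AUC = 1462 ng/mL·hr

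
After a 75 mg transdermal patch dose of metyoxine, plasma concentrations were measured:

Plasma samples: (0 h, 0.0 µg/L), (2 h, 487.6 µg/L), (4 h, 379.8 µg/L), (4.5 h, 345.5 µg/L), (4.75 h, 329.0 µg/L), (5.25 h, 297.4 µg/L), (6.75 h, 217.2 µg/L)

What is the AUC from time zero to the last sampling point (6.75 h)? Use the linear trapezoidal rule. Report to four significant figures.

Trapezoidal AUC_0→6.75:
  [0→2]: (0.0+487.6)/2 × 2 = 487.6
  [2→4]: (487.6+379.8)/2 × 2 = 867.4
  [4→4.5]: (379.8+345.5)/2 × 0.5 = 181.325
  [4.5→4.75]: (345.5+329.0)/2 × 0.25 = 84.3125
  [4.75→5.25]: (329.0+297.4)/2 × 0.5 = 156.6
  [5.25→6.75]: (297.4+217.2)/2 × 1.5 = 385.95
  Sum = 2163.1875 µg/L·h

AUC = 2163 µg/L·h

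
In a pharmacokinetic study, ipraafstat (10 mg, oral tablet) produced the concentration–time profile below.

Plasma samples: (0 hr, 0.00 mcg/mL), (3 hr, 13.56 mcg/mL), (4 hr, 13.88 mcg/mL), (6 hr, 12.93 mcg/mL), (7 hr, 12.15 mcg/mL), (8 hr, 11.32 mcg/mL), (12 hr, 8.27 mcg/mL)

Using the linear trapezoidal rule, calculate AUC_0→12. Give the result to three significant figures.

Trapezoidal AUC_0→12:
  [0→3]: (0.00+13.56)/2 × 3 = 20.34
  [3→4]: (13.56+13.88)/2 × 1 = 13.72
  [4→6]: (13.88+12.93)/2 × 2 = 26.81
  [6→7]: (12.93+12.15)/2 × 1 = 12.54
  [7→8]: (12.15+11.32)/2 × 1 = 11.735
  [8→12]: (11.32+8.27)/2 × 4 = 39.18
  Sum = 124.325 mcg/mL·hr

AUC = 124 mcg/mL·hr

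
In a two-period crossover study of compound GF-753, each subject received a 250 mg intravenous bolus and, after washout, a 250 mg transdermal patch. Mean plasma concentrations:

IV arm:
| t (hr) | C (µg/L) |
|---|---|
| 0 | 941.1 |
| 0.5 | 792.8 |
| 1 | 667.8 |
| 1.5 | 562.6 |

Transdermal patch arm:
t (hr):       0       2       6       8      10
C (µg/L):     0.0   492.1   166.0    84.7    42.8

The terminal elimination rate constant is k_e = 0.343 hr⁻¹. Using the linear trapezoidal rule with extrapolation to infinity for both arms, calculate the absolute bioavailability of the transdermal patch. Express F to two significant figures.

Trapezoidal AUC_0→1.5 (IV):
  [0→0.5]: (941.1+792.8)/2 × 0.5 = 433.475
  [0.5→1]: (792.8+667.8)/2 × 0.5 = 365.15
  [1→1.5]: (667.8+562.6)/2 × 0.5 = 307.6
  Sum = 1106.225 µg/L·hr
IV tail: 562.6/0.343 = 1640.233; AUC_iv,0→∞ = 1106.225 + 1640.233 = 2746.458 µg/L·hr
Trapezoidal AUC_0→10 (transdermal patch):
  [0→2]: (0.0+492.1)/2 × 2 = 492.1
  [2→6]: (492.1+166.0)/2 × 4 = 1316.2
  [6→8]: (166.0+84.7)/2 × 2 = 250.7
  [8→10]: (84.7+42.8)/2 × 2 = 127.5
  Sum = 2186.5 µg/L·hr
transdermal patch tail: 42.8/0.343 = 124.781; AUC_ev,0→∞ = 2186.5 + 124.781 = 2311.281 µg/L·hr
F = (AUC_ev/D_ev)/(AUC_iv/D_iv) = (2311.281/250)/(2746.458/250) = 9.245124/10.985832 = 0.8415

F = 0.84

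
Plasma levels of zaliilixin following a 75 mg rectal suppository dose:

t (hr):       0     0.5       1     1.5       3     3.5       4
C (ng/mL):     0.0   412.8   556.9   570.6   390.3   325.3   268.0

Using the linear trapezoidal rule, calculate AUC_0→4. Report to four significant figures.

AUC = 1675 ng/mL·hr

Trapezoidal AUC_0→4:
  [0→0.5]: (0.0+412.8)/2 × 0.5 = 103.2
  [0.5→1]: (412.8+556.9)/2 × 0.5 = 242.425
  [1→1.5]: (556.9+570.6)/2 × 0.5 = 281.875
  [1.5→3]: (570.6+390.3)/2 × 1.5 = 720.675
  [3→3.5]: (390.3+325.3)/2 × 0.5 = 178.9
  [3.5→4]: (325.3+268.0)/2 × 0.5 = 148.325
  Sum = 1675.4 ng/mL·hr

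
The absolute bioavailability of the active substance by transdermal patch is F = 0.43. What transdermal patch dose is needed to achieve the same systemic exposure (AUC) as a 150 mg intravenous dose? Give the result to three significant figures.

D_transdermal = 349 mg

For equal systemic exposure: F × D_ev = D_iv
D_ev = D_iv / F = 150 / 0.43 = 348.837 mg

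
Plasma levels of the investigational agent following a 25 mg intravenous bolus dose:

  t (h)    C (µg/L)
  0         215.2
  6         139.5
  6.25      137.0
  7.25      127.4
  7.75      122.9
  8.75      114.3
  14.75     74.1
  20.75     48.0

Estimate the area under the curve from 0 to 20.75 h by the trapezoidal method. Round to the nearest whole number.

AUC = 2344 µg/L·h

Trapezoidal AUC_0→20.75:
  [0→6]: (215.2+139.5)/2 × 6 = 1064.1
  [6→6.25]: (139.5+137.0)/2 × 0.25 = 34.5625
  [6.25→7.25]: (137.0+127.4)/2 × 1 = 132.2
  [7.25→7.75]: (127.4+122.9)/2 × 0.5 = 62.575
  [7.75→8.75]: (122.9+114.3)/2 × 1 = 118.6
  [8.75→14.75]: (114.3+74.1)/2 × 6 = 565.2
  [14.75→20.75]: (74.1+48.0)/2 × 6 = 366.3
  Sum = 2343.5375 µg/L·h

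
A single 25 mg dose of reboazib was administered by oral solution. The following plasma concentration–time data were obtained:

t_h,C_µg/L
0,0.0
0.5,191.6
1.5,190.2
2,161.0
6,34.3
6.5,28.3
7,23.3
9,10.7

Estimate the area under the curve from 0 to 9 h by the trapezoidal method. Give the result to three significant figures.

AUC = 780 µg/L·h

Trapezoidal AUC_0→9:
  [0→0.5]: (0.0+191.6)/2 × 0.5 = 47.9
  [0.5→1.5]: (191.6+190.2)/2 × 1 = 190.9
  [1.5→2]: (190.2+161.0)/2 × 0.5 = 87.8
  [2→6]: (161.0+34.3)/2 × 4 = 390.6
  [6→6.5]: (34.3+28.3)/2 × 0.5 = 15.65
  [6.5→7]: (28.3+23.3)/2 × 0.5 = 12.9
  [7→9]: (23.3+10.7)/2 × 2 = 34.0
  Sum = 779.75 µg/L·h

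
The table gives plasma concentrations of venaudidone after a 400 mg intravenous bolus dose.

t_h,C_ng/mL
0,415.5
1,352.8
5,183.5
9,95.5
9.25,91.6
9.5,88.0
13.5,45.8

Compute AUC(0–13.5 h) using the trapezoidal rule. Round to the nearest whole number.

AUC = 2328 ng/mL·h

Trapezoidal AUC_0→13.5:
  [0→1]: (415.5+352.8)/2 × 1 = 384.15
  [1→5]: (352.8+183.5)/2 × 4 = 1072.6
  [5→9]: (183.5+95.5)/2 × 4 = 558.0
  [9→9.25]: (95.5+91.6)/2 × 0.25 = 23.3875
  [9.25→9.5]: (91.6+88.0)/2 × 0.25 = 22.45
  [9.5→13.5]: (88.0+45.8)/2 × 4 = 267.6
  Sum = 2328.1875 ng/mL·h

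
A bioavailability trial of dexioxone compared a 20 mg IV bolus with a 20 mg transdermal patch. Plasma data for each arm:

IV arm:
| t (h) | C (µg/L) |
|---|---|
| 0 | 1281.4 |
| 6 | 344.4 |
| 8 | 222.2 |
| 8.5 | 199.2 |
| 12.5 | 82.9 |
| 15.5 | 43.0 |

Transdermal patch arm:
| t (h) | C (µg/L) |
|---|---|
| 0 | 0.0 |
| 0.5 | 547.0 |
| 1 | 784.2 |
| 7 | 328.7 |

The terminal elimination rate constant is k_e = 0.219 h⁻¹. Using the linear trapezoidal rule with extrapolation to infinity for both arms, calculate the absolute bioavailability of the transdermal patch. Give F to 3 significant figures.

Trapezoidal AUC_0→15.5 (IV):
  [0→6]: (1281.4+344.4)/2 × 6 = 4877.4
  [6→8]: (344.4+222.2)/2 × 2 = 566.6
  [8→8.5]: (222.2+199.2)/2 × 0.5 = 105.35
  [8.5→12.5]: (199.2+82.9)/2 × 4 = 564.2
  [12.5→15.5]: (82.9+43.0)/2 × 3 = 188.85
  Sum = 6302.4 µg/L·h
IV tail: 43.0/0.219 = 196.347; AUC_iv,0→∞ = 6302.4 + 196.347 = 6498.747 µg/L·h
Trapezoidal AUC_0→7 (transdermal patch):
  [0→0.5]: (0.0+547.0)/2 × 0.5 = 136.75
  [0.5→1]: (547.0+784.2)/2 × 0.5 = 332.8
  [1→7]: (784.2+328.7)/2 × 6 = 3338.7
  Sum = 3808.25 µg/L·h
transdermal patch tail: 328.7/0.219 = 1500.913; AUC_ev,0→∞ = 3808.25 + 1500.913 = 5309.163 µg/L·h
F = (AUC_ev/D_ev)/(AUC_iv/D_iv) = (5309.163/20)/(6498.747/20) = 265.45815/324.93735 = 0.8170

F = 0.817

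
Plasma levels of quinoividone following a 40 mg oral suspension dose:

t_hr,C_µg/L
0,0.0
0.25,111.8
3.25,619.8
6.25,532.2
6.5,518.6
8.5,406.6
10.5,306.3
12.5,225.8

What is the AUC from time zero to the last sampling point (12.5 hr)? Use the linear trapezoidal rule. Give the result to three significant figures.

AUC = 5140 µg/L·hr

Trapezoidal AUC_0→12.5:
  [0→0.25]: (0.0+111.8)/2 × 0.25 = 13.975
  [0.25→3.25]: (111.8+619.8)/2 × 3 = 1097.4
  [3.25→6.25]: (619.8+532.2)/2 × 3 = 1728.0
  [6.25→6.5]: (532.2+518.6)/2 × 0.25 = 131.35
  [6.5→8.5]: (518.6+406.6)/2 × 2 = 925.2
  [8.5→10.5]: (406.6+306.3)/2 × 2 = 712.9
  [10.5→12.5]: (306.3+225.8)/2 × 2 = 532.1
  Sum = 5140.925 µg/L·hr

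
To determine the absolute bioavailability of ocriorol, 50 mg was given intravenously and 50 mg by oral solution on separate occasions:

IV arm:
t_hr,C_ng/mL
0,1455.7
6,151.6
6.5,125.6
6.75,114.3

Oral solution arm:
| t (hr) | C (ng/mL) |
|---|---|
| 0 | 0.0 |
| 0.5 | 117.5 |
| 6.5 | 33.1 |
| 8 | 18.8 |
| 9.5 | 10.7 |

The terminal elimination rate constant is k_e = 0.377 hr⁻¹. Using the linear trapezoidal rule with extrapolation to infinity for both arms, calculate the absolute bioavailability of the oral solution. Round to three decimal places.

Trapezoidal AUC_0→6.75 (IV):
  [0→6]: (1455.7+151.6)/2 × 6 = 4821.9
  [6→6.5]: (151.6+125.6)/2 × 0.5 = 69.3
  [6.5→6.75]: (125.6+114.3)/2 × 0.25 = 29.9875
  Sum = 4921.1875 ng/mL·hr
IV tail: 114.3/0.377 = 303.183; AUC_iv,0→∞ = 4921.1875 + 303.183 = 5224.3705 ng/mL·hr
Trapezoidal AUC_0→9.5 (oral solution):
  [0→0.5]: (0.0+117.5)/2 × 0.5 = 29.375
  [0.5→6.5]: (117.5+33.1)/2 × 6 = 451.8
  [6.5→8]: (33.1+18.8)/2 × 1.5 = 38.925
  [8→9.5]: (18.8+10.7)/2 × 1.5 = 22.125
  Sum = 542.225 ng/mL·hr
oral solution tail: 10.7/0.377 = 28.382; AUC_ev,0→∞ = 542.225 + 28.382 = 570.607 ng/mL·hr
F = (AUC_ev/D_ev)/(AUC_iv/D_iv) = (570.607/50)/(5224.3705/50) = 11.41214/104.48741 = 0.1092

F = 0.109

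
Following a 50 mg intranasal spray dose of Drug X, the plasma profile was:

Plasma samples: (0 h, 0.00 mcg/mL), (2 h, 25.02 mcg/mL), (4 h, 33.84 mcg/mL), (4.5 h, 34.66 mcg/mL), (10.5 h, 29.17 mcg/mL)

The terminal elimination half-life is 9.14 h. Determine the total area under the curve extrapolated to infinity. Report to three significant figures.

Trapezoidal AUC_0→10.5:
  [0→2]: (0.00+25.02)/2 × 2 = 25.02
  [2→4]: (25.02+33.84)/2 × 2 = 58.86
  [4→4.5]: (33.84+34.66)/2 × 0.5 = 17.125
  [4.5→10.5]: (34.66+29.17)/2 × 6 = 191.49
  Sum = 292.495 mcg/mL·h
k_e = ln2 / t½ = 0.693147 / 9.14 = 0.0758 h^-1
Extrapolated tail: C_last / k_e = 29.17 / 0.0758 = 384.828
AUC_0→∞ = 292.495 + 384.828 = 677.323 mcg/mL·h

AUC = 677 mcg/mL·h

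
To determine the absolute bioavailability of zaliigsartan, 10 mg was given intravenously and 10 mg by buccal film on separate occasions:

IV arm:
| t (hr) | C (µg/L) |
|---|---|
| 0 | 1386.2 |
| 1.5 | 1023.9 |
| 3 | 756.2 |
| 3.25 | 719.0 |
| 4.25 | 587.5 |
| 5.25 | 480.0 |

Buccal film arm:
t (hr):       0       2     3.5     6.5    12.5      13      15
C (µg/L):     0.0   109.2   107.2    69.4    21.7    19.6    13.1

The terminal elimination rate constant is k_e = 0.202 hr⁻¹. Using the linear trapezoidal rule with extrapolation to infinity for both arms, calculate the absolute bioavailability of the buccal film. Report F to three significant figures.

F = 0.133

Trapezoidal AUC_0→5.25 (IV):
  [0→1.5]: (1386.2+1023.9)/2 × 1.5 = 1807.575
  [1.5→3]: (1023.9+756.2)/2 × 1.5 = 1335.075
  [3→3.25]: (756.2+719.0)/2 × 0.25 = 184.4
  [3.25→4.25]: (719.0+587.5)/2 × 1 = 653.25
  [4.25→5.25]: (587.5+480.0)/2 × 1 = 533.75
  Sum = 4514.05 µg/L·hr
IV tail: 480.0/0.202 = 2376.238; AUC_iv,0→∞ = 4514.05 + 2376.238 = 6890.288 µg/L·hr
Trapezoidal AUC_0→15 (buccal film):
  [0→2]: (0.0+109.2)/2 × 2 = 109.2
  [2→3.5]: (109.2+107.2)/2 × 1.5 = 162.3
  [3.5→6.5]: (107.2+69.4)/2 × 3 = 264.9
  [6.5→12.5]: (69.4+21.7)/2 × 6 = 273.3
  [12.5→13]: (21.7+19.6)/2 × 0.5 = 10.325
  [13→15]: (19.6+13.1)/2 × 2 = 32.7
  Sum = 852.725 µg/L·hr
buccal film tail: 13.1/0.202 = 64.851; AUC_ev,0→∞ = 852.725 + 64.851 = 917.576 µg/L·hr
F = (AUC_ev/D_ev)/(AUC_iv/D_iv) = (917.576/10)/(6890.288/10) = 91.7576/689.0288 = 0.1332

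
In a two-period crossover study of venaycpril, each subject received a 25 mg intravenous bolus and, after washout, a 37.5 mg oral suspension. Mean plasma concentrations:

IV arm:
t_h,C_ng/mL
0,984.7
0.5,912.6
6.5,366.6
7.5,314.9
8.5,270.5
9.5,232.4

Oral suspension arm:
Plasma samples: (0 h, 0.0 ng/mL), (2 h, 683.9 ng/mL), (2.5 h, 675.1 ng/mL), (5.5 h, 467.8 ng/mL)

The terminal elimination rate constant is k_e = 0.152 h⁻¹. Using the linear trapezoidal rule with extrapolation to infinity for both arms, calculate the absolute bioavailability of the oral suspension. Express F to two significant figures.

F = 0.58

Trapezoidal AUC_0→9.5 (IV):
  [0→0.5]: (984.7+912.6)/2 × 0.5 = 474.325
  [0.5→6.5]: (912.6+366.6)/2 × 6 = 3837.6
  [6.5→7.5]: (366.6+314.9)/2 × 1 = 340.75
  [7.5→8.5]: (314.9+270.5)/2 × 1 = 292.7
  [8.5→9.5]: (270.5+232.4)/2 × 1 = 251.45
  Sum = 5196.825 ng/mL·h
IV tail: 232.4/0.152 = 1528.947; AUC_iv,0→∞ = 5196.825 + 1528.947 = 6725.772 ng/mL·h
Trapezoidal AUC_0→5.5 (oral suspension):
  [0→2]: (0.0+683.9)/2 × 2 = 683.9
  [2→2.5]: (683.9+675.1)/2 × 0.5 = 339.75
  [2.5→5.5]: (675.1+467.8)/2 × 3 = 1714.35
  Sum = 2738.0 ng/mL·h
oral suspension tail: 467.8/0.152 = 3077.632; AUC_ev,0→∞ = 2738.0 + 3077.632 = 5815.632 ng/mL·h
F = (AUC_ev/D_ev)/(AUC_iv/D_iv) = (5815.632/37.5)/(6725.772/25) = 155.08352/269.03088 = 0.5765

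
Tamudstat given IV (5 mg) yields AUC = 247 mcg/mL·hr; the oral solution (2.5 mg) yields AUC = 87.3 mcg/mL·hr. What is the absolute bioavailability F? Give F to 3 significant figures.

F = (AUC_ev / D_ev) / (AUC_iv / D_iv)
  = (87.3/2.5) / (247/5)
  = 34.92 / 49.4 = 0.7069

F = 0.707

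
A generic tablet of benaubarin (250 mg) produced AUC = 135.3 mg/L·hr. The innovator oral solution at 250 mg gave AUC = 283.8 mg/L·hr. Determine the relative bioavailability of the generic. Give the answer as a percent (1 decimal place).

F_rel = 47.7%

F_rel = (AUC_test/D_test) / (AUC_ref/D_ref)
      = (135.3/250) / (283.8/250)
      = 0.5412 / 1.1352 = 0.4767 = 47.67%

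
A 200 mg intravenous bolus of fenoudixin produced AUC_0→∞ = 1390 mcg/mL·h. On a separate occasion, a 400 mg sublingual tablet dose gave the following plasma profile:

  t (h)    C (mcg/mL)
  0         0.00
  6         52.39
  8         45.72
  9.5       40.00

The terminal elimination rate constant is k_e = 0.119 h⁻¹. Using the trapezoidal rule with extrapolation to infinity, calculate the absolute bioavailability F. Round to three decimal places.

F = 0.236

Trapezoidal AUC_0→9.5 (sublingual tablet):
  [0→6]: (0.00+52.39)/2 × 6 = 157.17
  [6→8]: (52.39+45.72)/2 × 2 = 98.11
  [8→9.5]: (45.72+40.00)/2 × 1.5 = 64.29
  Sum = 319.57 mcg/mL·h
Tail: C_last/k_e = 40.00/0.119 = 336.134
AUC_0→∞ (sublingual tablet) = 319.57 + 336.134 = 655.704 mcg/mL·h
F = (AUC_ev/D_ev)/(AUC_iv/D_iv) = (655.704/400)/(1390/200) = 1.63926/6.95 = 0.2359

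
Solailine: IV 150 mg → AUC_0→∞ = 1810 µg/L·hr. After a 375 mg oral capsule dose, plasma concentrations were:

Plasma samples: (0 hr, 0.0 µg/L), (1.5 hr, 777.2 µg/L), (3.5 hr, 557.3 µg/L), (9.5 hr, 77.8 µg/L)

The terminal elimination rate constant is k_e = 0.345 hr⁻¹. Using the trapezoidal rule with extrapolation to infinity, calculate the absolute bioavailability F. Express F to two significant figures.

F = 0.89

Trapezoidal AUC_0→9.5 (oral capsule):
  [0→1.5]: (0.0+777.2)/2 × 1.5 = 582.9
  [1.5→3.5]: (777.2+557.3)/2 × 2 = 1334.5
  [3.5→9.5]: (557.3+77.8)/2 × 6 = 1905.3
  Sum = 3822.7 µg/L·hr
Tail: C_last/k_e = 77.8/0.345 = 225.507
AUC_0→∞ (oral capsule) = 3822.7 + 225.507 = 4048.207 µg/L·hr
F = (AUC_ev/D_ev)/(AUC_iv/D_iv) = (4048.207/375)/(1810/150) = 10.7952/12.0667 = 0.8946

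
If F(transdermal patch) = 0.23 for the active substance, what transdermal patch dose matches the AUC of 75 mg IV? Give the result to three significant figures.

D_transdermal = 326 mg

For equal systemic exposure: F × D_ev = D_iv
D_ev = D_iv / F = 75 / 0.23 = 326.087 mg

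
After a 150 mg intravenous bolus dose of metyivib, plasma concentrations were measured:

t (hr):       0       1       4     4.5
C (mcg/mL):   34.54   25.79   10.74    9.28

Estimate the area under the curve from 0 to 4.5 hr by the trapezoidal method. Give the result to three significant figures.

AUC = 90.0 mcg/mL·hr

Trapezoidal AUC_0→4.5:
  [0→1]: (34.54+25.79)/2 × 1 = 30.165
  [1→4]: (25.79+10.74)/2 × 3 = 54.795
  [4→4.5]: (10.74+9.28)/2 × 0.5 = 5.005
  Sum = 89.965 mcg/mL·hr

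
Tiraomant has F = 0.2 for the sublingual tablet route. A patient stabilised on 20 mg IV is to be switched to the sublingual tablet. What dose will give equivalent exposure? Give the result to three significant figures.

D_sublingual = 100 mg

For equal systemic exposure: F × D_ev = D_iv
D_ev = D_iv / F = 20 / 0.2 = 100 mg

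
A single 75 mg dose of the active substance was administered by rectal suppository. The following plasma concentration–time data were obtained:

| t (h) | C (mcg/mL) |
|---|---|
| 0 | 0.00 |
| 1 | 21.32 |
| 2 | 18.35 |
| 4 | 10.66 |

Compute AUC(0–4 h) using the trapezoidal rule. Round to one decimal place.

Trapezoidal AUC_0→4:
  [0→1]: (0.00+21.32)/2 × 1 = 10.66
  [1→2]: (21.32+18.35)/2 × 1 = 19.835
  [2→4]: (18.35+10.66)/2 × 2 = 29.01
  Sum = 59.505 mcg/mL·h

AUC = 59.5 mcg/mL·h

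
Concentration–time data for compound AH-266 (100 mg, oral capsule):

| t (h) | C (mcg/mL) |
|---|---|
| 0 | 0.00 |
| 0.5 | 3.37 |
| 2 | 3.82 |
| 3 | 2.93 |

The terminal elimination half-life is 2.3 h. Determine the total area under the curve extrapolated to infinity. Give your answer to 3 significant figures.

AUC = 19.3 mcg/mL·h

Trapezoidal AUC_0→3:
  [0→0.5]: (0.00+3.37)/2 × 0.5 = 0.8425
  [0.5→2]: (3.37+3.82)/2 × 1.5 = 5.3925
  [2→3]: (3.82+2.93)/2 × 1 = 3.375
  Sum = 9.61 mcg/mL·h
k_e = ln2 / t½ = 0.693147 / 2.3 = 0.3014 h^-1
Extrapolated tail: C_last / k_e = 2.93 / 0.3014 = 9.721
AUC_0→∞ = 9.61 + 9.721 = 19.331 mcg/mL·h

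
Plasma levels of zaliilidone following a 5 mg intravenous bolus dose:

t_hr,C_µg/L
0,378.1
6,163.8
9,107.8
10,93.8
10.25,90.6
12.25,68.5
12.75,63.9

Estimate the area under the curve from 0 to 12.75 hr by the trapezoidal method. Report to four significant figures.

AUC = 2349 µg/L·hr

Trapezoidal AUC_0→12.75:
  [0→6]: (378.1+163.8)/2 × 6 = 1625.7
  [6→9]: (163.8+107.8)/2 × 3 = 407.4
  [9→10]: (107.8+93.8)/2 × 1 = 100.8
  [10→10.25]: (93.8+90.6)/2 × 0.25 = 23.05
  [10.25→12.25]: (90.6+68.5)/2 × 2 = 159.1
  [12.25→12.75]: (68.5+63.9)/2 × 0.5 = 33.1
  Sum = 2349.15 µg/L·hr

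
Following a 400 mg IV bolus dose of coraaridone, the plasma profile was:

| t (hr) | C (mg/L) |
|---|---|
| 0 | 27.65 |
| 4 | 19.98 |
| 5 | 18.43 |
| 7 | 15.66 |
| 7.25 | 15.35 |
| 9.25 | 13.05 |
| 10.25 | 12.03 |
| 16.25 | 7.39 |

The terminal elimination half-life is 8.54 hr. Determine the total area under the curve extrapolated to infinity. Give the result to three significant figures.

AUC = 343 mg/L·hr

Trapezoidal AUC_0→16.25:
  [0→4]: (27.65+19.98)/2 × 4 = 95.26
  [4→5]: (19.98+18.43)/2 × 1 = 19.205
  [5→7]: (18.43+15.66)/2 × 2 = 34.09
  [7→7.25]: (15.66+15.35)/2 × 0.25 = 3.87625
  [7.25→9.25]: (15.35+13.05)/2 × 2 = 28.4
  [9.25→10.25]: (13.05+12.03)/2 × 1 = 12.54
  [10.25→16.25]: (12.03+7.39)/2 × 6 = 58.26
  Sum = 251.63125 mg/L·hr
k_e = ln2 / t½ = 0.693147 / 8.54 = 0.0812 hr^-1
Extrapolated tail: C_last / k_e = 7.39 / 0.0812 = 91.010
AUC_0→∞ = 251.63125 + 91.010 = 342.64125 mg/L·hr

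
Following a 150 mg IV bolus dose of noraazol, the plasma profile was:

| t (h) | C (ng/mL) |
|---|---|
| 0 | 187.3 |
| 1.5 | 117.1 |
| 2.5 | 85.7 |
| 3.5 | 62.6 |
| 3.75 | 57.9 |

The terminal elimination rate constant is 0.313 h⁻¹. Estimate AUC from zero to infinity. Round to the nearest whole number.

AUC = 604 ng/mL·h

Trapezoidal AUC_0→3.75:
  [0→1.5]: (187.3+117.1)/2 × 1.5 = 228.3
  [1.5→2.5]: (117.1+85.7)/2 × 1 = 101.4
  [2.5→3.5]: (85.7+62.6)/2 × 1 = 74.15
  [3.5→3.75]: (62.6+57.9)/2 × 0.25 = 15.0625
  Sum = 418.9125 ng/mL·h
Extrapolated tail: C_last / k_e = 57.9 / 0.313 = 184.984
AUC_0→∞ = 418.9125 + 184.984 = 603.8965 ng/mL·h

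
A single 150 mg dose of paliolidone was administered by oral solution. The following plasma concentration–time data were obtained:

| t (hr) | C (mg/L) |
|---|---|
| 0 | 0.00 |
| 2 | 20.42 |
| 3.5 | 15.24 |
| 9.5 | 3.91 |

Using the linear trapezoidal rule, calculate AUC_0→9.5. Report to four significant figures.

AUC = 104.6 mg/L·hr

Trapezoidal AUC_0→9.5:
  [0→2]: (0.00+20.42)/2 × 2 = 20.42
  [2→3.5]: (20.42+15.24)/2 × 1.5 = 26.745
  [3.5→9.5]: (15.24+3.91)/2 × 6 = 57.45
  Sum = 104.615 mg/L·hr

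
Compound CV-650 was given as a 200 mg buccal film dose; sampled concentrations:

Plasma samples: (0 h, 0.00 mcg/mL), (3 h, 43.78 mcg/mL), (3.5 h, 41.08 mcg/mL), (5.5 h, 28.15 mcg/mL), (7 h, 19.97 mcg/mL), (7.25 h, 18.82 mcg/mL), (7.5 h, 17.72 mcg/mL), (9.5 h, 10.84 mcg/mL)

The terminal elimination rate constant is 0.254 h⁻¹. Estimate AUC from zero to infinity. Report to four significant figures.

AUC = 272.9 mcg/mL·h

Trapezoidal AUC_0→9.5:
  [0→3]: (0.00+43.78)/2 × 3 = 65.67
  [3→3.5]: (43.78+41.08)/2 × 0.5 = 21.215
  [3.5→5.5]: (41.08+28.15)/2 × 2 = 69.23
  [5.5→7]: (28.15+19.97)/2 × 1.5 = 36.09
  [7→7.25]: (19.97+18.82)/2 × 0.25 = 4.84875
  [7.25→7.5]: (18.82+17.72)/2 × 0.25 = 4.5675
  [7.5→9.5]: (17.72+10.84)/2 × 2 = 28.56
  Sum = 230.18125 mcg/mL·h
Extrapolated tail: C_last / k_e = 10.84 / 0.254 = 42.677
AUC_0→∞ = 230.18125 + 42.677 = 272.85825 mcg/mL·h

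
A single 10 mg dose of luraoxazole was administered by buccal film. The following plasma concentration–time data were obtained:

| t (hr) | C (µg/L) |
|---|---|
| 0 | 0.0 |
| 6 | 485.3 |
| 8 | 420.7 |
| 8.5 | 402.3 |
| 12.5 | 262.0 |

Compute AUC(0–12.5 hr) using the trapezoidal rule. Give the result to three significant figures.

Trapezoidal AUC_0→12.5:
  [0→6]: (0.0+485.3)/2 × 6 = 1455.9
  [6→8]: (485.3+420.7)/2 × 2 = 906.0
  [8→8.5]: (420.7+402.3)/2 × 0.5 = 205.75
  [8.5→12.5]: (402.3+262.0)/2 × 4 = 1328.6
  Sum = 3896.25 µg/L·hr

AUC = 3900 µg/L·hr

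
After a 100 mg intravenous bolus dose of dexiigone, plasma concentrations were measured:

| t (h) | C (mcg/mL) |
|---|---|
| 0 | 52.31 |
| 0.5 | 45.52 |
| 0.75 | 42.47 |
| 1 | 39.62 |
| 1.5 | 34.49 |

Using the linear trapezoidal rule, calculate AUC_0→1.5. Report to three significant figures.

AUC = 64.2 mcg/mL·h

Trapezoidal AUC_0→1.5:
  [0→0.5]: (52.31+45.52)/2 × 0.5 = 24.4575
  [0.5→0.75]: (45.52+42.47)/2 × 0.25 = 10.99875
  [0.75→1]: (42.47+39.62)/2 × 0.25 = 10.26125
  [1→1.5]: (39.62+34.49)/2 × 0.5 = 18.5275
  Sum = 64.245 mcg/mL·h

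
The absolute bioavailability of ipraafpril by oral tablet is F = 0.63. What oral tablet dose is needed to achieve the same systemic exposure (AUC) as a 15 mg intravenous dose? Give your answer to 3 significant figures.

D_oral = 23.8 mg

For equal systemic exposure: F × D_ev = D_iv
D_ev = D_iv / F = 15 / 0.63 = 23.8095 mg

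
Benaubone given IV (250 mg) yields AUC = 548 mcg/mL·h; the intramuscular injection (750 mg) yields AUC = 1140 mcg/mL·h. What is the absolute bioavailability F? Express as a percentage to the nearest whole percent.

F = 69%

F = (AUC_ev / D_ev) / (AUC_iv / D_iv)
  = (1140/750) / (548/250)
  = 1.52 / 2.192 = 0.6934
  = 69.34%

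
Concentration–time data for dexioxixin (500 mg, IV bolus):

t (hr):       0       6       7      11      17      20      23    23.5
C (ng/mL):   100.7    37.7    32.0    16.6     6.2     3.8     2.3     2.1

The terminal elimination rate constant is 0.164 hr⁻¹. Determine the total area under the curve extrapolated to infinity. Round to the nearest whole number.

Trapezoidal AUC_0→23.5:
  [0→6]: (100.7+37.7)/2 × 6 = 415.2
  [6→7]: (37.7+32.0)/2 × 1 = 34.85
  [7→11]: (32.0+16.6)/2 × 4 = 97.2
  [11→17]: (16.6+6.2)/2 × 6 = 68.4
  [17→20]: (6.2+3.8)/2 × 3 = 15.0
  [20→23]: (3.8+2.3)/2 × 3 = 9.15
  [23→23.5]: (2.3+2.1)/2 × 0.5 = 1.1
  Sum = 640.9 ng/mL·hr
Extrapolated tail: C_last / k_e = 2.1 / 0.164 = 12.805
AUC_0→∞ = 640.9 + 12.805 = 653.705 ng/mL·hr

AUC = 654 ng/mL·hr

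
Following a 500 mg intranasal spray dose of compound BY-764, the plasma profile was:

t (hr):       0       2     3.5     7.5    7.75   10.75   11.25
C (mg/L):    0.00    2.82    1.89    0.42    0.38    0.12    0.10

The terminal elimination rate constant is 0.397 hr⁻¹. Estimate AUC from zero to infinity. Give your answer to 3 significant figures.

Trapezoidal AUC_0→11.25:
  [0→2]: (0.00+2.82)/2 × 2 = 2.82
  [2→3.5]: (2.82+1.89)/2 × 1.5 = 3.5325
  [3.5→7.5]: (1.89+0.42)/2 × 4 = 4.62
  [7.5→7.75]: (0.42+0.38)/2 × 0.25 = 0.1
  [7.75→10.75]: (0.38+0.12)/2 × 3 = 0.75
  [10.75→11.25]: (0.12+0.10)/2 × 0.5 = 0.055
  Sum = 11.8775 mg/L·hr
Extrapolated tail: C_last / k_e = 0.10 / 0.397 = 0.252
AUC_0→∞ = 11.8775 + 0.252 = 12.1295 mg/L·hr

AUC = 12.1 mg/L·hr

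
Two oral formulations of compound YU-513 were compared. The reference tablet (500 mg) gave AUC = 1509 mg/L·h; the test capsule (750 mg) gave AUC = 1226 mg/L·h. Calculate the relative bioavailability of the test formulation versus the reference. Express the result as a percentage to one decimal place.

F_rel = (AUC_test/D_test) / (AUC_ref/D_ref)
      = (1226/750) / (1509/500)
      = 1.63467 / 3.018 = 0.5416 = 54.16%

F_rel = 54.2%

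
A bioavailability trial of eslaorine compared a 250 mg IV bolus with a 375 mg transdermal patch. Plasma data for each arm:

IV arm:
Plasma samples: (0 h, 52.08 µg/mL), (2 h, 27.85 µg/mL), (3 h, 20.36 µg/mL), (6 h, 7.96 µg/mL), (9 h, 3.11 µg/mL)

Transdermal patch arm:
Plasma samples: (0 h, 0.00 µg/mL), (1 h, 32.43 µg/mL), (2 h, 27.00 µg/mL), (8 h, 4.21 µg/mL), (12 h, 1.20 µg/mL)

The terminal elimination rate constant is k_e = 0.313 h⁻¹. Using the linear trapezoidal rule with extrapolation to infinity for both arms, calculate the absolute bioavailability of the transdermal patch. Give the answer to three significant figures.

Trapezoidal AUC_0→9 (IV):
  [0→2]: (52.08+27.85)/2 × 2 = 79.93
  [2→3]: (27.85+20.36)/2 × 1 = 24.105
  [3→6]: (20.36+7.96)/2 × 3 = 42.48
  [6→9]: (7.96+3.11)/2 × 3 = 16.605
  Sum = 163.12 µg/mL·h
IV tail: 3.11/0.313 = 9.936; AUC_iv,0→∞ = 163.12 + 9.936 = 173.056 µg/mL·h
Trapezoidal AUC_0→12 (transdermal patch):
  [0→1]: (0.00+32.43)/2 × 1 = 16.215
  [1→2]: (32.43+27.00)/2 × 1 = 29.715
  [2→8]: (27.00+4.21)/2 × 6 = 93.63
  [8→12]: (4.21+1.20)/2 × 4 = 10.82
  Sum = 150.38 µg/mL·h
transdermal patch tail: 1.20/0.313 = 3.834; AUC_ev,0→∞ = 150.38 + 3.834 = 154.214 µg/mL·h
F = (AUC_ev/D_ev)/(AUC_iv/D_iv) = (154.214/375)/(173.056/250) = 0.411237/0.692224 = 0.5941

F = 0.594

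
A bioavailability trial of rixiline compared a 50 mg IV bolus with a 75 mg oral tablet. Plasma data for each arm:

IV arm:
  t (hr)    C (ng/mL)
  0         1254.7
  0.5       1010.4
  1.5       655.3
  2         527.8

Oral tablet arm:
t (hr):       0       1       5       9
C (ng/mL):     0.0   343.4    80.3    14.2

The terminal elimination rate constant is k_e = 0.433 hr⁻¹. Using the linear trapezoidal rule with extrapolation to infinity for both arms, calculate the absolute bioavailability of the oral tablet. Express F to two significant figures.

Trapezoidal AUC_0→2 (IV):
  [0→0.5]: (1254.7+1010.4)/2 × 0.5 = 566.275
  [0.5→1.5]: (1010.4+655.3)/2 × 1 = 832.85
  [1.5→2]: (655.3+527.8)/2 × 0.5 = 295.775
  Sum = 1694.9 ng/mL·hr
IV tail: 527.8/0.433 = 1218.938; AUC_iv,0→∞ = 1694.9 + 1218.938 = 2913.838 ng/mL·hr
Trapezoidal AUC_0→9 (oral tablet):
  [0→1]: (0.0+343.4)/2 × 1 = 171.7
  [1→5]: (343.4+80.3)/2 × 4 = 847.4
  [5→9]: (80.3+14.2)/2 × 4 = 189.0
  Sum = 1208.1 ng/mL·hr
oral tablet tail: 14.2/0.433 = 32.794; AUC_ev,0→∞ = 1208.1 + 32.794 = 1240.894 ng/mL·hr
F = (AUC_ev/D_ev)/(AUC_iv/D_iv) = (1240.894/75)/(2913.838/50) = 16.5453/58.27676 = 0.2839

F = 0.28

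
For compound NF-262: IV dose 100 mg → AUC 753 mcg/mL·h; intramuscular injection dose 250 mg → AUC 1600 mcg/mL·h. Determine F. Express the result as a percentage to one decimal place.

F = (AUC_ev / D_ev) / (AUC_iv / D_iv)
  = (1600/250) / (753/100)
  = 6.4 / 7.53 = 0.8499
  = 84.99%

F = 85.0%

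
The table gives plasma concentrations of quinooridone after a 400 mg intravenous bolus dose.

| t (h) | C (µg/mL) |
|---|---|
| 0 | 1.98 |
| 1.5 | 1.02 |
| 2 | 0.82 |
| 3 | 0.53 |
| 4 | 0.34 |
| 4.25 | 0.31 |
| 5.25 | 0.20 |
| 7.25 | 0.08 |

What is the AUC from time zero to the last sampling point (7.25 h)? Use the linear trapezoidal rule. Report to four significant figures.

Trapezoidal AUC_0→7.25:
  [0→1.5]: (1.98+1.02)/2 × 1.5 = 2.25
  [1.5→2]: (1.02+0.82)/2 × 0.5 = 0.46
  [2→3]: (0.82+0.53)/2 × 1 = 0.675
  [3→4]: (0.53+0.34)/2 × 1 = 0.435
  [4→4.25]: (0.34+0.31)/2 × 0.25 = 0.08125
  [4.25→5.25]: (0.31+0.20)/2 × 1 = 0.255
  [5.25→7.25]: (0.20+0.08)/2 × 2 = 0.28
  Sum = 4.43625 µg/mL·h

AUC = 4.436 µg/mL·h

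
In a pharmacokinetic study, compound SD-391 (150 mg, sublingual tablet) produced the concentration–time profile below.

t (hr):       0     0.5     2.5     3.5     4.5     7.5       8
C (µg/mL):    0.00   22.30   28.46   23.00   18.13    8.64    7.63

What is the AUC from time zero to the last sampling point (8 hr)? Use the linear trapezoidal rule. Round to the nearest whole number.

AUC = 147 µg/mL·hr

Trapezoidal AUC_0→8:
  [0→0.5]: (0.00+22.30)/2 × 0.5 = 5.575
  [0.5→2.5]: (22.30+28.46)/2 × 2 = 50.76
  [2.5→3.5]: (28.46+23.00)/2 × 1 = 25.73
  [3.5→4.5]: (23.00+18.13)/2 × 1 = 20.565
  [4.5→7.5]: (18.13+8.64)/2 × 3 = 40.155
  [7.5→8]: (8.64+7.63)/2 × 0.5 = 4.0675
  Sum = 146.8525 µg/mL·hr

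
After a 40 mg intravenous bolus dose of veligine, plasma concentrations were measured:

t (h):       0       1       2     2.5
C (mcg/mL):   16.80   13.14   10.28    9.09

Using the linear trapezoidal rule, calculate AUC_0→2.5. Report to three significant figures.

Trapezoidal AUC_0→2.5:
  [0→1]: (16.80+13.14)/2 × 1 = 14.97
  [1→2]: (13.14+10.28)/2 × 1 = 11.71
  [2→2.5]: (10.28+9.09)/2 × 0.5 = 4.8425
  Sum = 31.5225 mcg/mL·h

AUC = 31.5 mcg/mL·h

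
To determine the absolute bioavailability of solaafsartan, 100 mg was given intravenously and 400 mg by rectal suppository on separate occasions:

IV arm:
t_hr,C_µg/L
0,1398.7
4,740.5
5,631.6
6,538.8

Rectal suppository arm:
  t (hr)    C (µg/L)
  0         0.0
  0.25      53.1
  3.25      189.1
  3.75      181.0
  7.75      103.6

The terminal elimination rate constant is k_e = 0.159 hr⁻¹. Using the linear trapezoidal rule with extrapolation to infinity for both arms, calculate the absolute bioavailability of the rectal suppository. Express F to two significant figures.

F = 0.047

Trapezoidal AUC_0→6 (IV):
  [0→4]: (1398.7+740.5)/2 × 4 = 4278.4
  [4→5]: (740.5+631.6)/2 × 1 = 686.05
  [5→6]: (631.6+538.8)/2 × 1 = 585.2
  Sum = 5549.65 µg/L·hr
IV tail: 538.8/0.159 = 3388.679; AUC_iv,0→∞ = 5549.65 + 3388.679 = 8938.329 µg/L·hr
Trapezoidal AUC_0→7.75 (rectal suppository):
  [0→0.25]: (0.0+53.1)/2 × 0.25 = 6.6375
  [0.25→3.25]: (53.1+189.1)/2 × 3 = 363.3
  [3.25→3.75]: (189.1+181.0)/2 × 0.5 = 92.525
  [3.75→7.75]: (181.0+103.6)/2 × 4 = 569.2
  Sum = 1031.6625 µg/L·hr
rectal suppository tail: 103.6/0.159 = 651.572; AUC_ev,0→∞ = 1031.6625 + 651.572 = 1683.2345 µg/L·hr
F = (AUC_ev/D_ev)/(AUC_iv/D_iv) = (1683.2345/400)/(8938.329/100) = 4.20809/89.38329 = 0.0471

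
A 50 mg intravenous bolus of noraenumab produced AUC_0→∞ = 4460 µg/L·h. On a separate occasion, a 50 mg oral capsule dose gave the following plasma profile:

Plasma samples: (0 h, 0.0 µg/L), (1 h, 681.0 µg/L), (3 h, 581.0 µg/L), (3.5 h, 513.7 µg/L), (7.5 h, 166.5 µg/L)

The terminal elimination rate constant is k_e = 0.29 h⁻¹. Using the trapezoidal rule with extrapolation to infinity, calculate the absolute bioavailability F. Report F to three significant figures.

F = 0.854

Trapezoidal AUC_0→7.5 (oral capsule):
  [0→1]: (0.0+681.0)/2 × 1 = 340.5
  [1→3]: (681.0+581.0)/2 × 2 = 1262.0
  [3→3.5]: (581.0+513.7)/2 × 0.5 = 273.675
  [3.5→7.5]: (513.7+166.5)/2 × 4 = 1360.4
  Sum = 3236.575 µg/L·h
Tail: C_last/k_e = 166.5/0.29 = 574.138
AUC_0→∞ (oral capsule) = 3236.575 + 574.138 = 3810.713 µg/L·h
F = (AUC_ev/D_ev)/(AUC_iv/D_iv) = (3810.713/50)/(4460/50) = 76.21426/89.2 = 0.8544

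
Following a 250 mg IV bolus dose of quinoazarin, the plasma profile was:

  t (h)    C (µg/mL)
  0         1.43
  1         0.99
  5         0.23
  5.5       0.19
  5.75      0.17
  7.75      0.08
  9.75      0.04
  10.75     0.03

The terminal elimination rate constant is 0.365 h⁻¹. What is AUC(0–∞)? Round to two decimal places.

AUC = 4.29 µg/mL·h

Trapezoidal AUC_0→10.75:
  [0→1]: (1.43+0.99)/2 × 1 = 1.21
  [1→5]: (0.99+0.23)/2 × 4 = 2.44
  [5→5.5]: (0.23+0.19)/2 × 0.5 = 0.105
  [5.5→5.75]: (0.19+0.17)/2 × 0.25 = 0.045
  [5.75→7.75]: (0.17+0.08)/2 × 2 = 0.25
  [7.75→9.75]: (0.08+0.04)/2 × 2 = 0.12
  [9.75→10.75]: (0.04+0.03)/2 × 1 = 0.035
  Sum = 4.205 µg/mL·h
Extrapolated tail: C_last / k_e = 0.03 / 0.365 = 0.082
AUC_0→∞ = 4.205 + 0.082 = 4.287 µg/mL·h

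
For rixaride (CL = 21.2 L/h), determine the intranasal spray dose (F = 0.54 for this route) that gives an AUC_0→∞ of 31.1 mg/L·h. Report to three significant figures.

Dose = 1220 mg

Dose = CL × AUC_0→∞ / F
     = 21.2 × 31.1 / 0.54 = 1220.96 mg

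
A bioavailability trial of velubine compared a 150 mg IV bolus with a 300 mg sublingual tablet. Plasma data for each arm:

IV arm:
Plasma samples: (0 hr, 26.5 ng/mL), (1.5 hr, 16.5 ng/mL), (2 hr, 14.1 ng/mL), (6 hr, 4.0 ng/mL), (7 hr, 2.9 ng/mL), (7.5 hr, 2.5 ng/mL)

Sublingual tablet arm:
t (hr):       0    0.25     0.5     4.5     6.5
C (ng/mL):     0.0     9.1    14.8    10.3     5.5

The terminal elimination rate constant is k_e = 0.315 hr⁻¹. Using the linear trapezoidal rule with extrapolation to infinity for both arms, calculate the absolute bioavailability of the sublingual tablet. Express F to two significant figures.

F = 0.49

Trapezoidal AUC_0→7.5 (IV):
  [0→1.5]: (26.5+16.5)/2 × 1.5 = 32.25
  [1.5→2]: (16.5+14.1)/2 × 0.5 = 7.65
  [2→6]: (14.1+4.0)/2 × 4 = 36.2
  [6→7]: (4.0+2.9)/2 × 1 = 3.45
  [7→7.5]: (2.9+2.5)/2 × 0.5 = 1.35
  Sum = 80.9 ng/mL·hr
IV tail: 2.5/0.315 = 7.937; AUC_iv,0→∞ = 80.9 + 7.937 = 88.837 ng/mL·hr
Trapezoidal AUC_0→6.5 (sublingual tablet):
  [0→0.25]: (0.0+9.1)/2 × 0.25 = 1.1375
  [0.25→0.5]: (9.1+14.8)/2 × 0.25 = 2.9875
  [0.5→4.5]: (14.8+10.3)/2 × 4 = 50.2
  [4.5→6.5]: (10.3+5.5)/2 × 2 = 15.8
  Sum = 70.125 ng/mL·hr
sublingual tablet tail: 5.5/0.315 = 17.460; AUC_ev,0→∞ = 70.125 + 17.460 = 87.585 ng/mL·hr
F = (AUC_ev/D_ev)/(AUC_iv/D_iv) = (87.585/300)/(88.837/150) = 0.29195/0.592247 = 0.4930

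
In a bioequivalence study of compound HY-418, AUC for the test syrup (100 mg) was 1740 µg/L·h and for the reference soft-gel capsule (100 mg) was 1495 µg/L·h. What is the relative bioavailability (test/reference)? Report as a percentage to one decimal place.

F_rel = (AUC_test/D_test) / (AUC_ref/D_ref)
      = (1740/100) / (1495/100)
      = 17.4 / 14.95 = 1.1639 = 116.39%

F_rel = 116.4%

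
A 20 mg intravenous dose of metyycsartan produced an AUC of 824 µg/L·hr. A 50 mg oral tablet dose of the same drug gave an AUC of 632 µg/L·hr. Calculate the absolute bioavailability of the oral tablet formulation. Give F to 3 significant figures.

F = (AUC_ev / D_ev) / (AUC_iv / D_iv)
  = (632/50) / (824/20)
  = 12.64 / 41.2 = 0.3068

F = 0.307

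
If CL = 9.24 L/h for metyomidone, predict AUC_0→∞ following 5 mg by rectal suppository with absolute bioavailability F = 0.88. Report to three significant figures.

AUC = 0.476 mg/L·h

AUC_0→∞ = F × Dose / CL
        = 0.88 × 5 / 9.24 = 0.47619 mg/L·h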